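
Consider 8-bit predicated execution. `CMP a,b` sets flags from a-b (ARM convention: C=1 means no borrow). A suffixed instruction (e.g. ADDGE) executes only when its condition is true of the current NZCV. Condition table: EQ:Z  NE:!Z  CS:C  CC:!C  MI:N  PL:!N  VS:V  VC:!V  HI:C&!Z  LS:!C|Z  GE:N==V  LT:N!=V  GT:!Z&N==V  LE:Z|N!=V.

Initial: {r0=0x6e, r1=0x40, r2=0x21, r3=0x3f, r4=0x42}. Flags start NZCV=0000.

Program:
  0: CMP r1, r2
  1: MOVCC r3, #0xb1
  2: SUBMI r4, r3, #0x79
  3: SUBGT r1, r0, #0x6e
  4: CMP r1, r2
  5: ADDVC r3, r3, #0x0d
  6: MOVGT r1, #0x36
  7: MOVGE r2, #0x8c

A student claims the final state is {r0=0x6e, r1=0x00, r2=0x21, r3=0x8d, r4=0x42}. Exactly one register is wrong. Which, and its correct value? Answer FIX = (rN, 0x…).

0: ✓ CMP  NZCV=0010
1: · MOVCC
2: · SUBMI
3: ✓ SUBGT  r1←0x00
4: ✓ CMP  NZCV=1000
5: ✓ ADDVC  r3←0x4c
6: · MOVGT
7: · MOVGE

FIX = (r3, 0x4c)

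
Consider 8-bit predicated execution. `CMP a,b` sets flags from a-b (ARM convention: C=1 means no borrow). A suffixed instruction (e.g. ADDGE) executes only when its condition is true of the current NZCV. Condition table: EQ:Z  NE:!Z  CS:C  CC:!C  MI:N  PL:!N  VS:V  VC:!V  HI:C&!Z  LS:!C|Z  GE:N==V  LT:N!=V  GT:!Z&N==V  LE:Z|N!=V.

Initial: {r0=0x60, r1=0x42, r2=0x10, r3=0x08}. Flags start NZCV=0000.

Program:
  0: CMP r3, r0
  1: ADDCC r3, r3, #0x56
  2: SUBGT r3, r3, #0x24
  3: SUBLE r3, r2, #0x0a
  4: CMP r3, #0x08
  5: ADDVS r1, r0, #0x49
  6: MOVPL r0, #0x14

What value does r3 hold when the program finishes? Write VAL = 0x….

VAL = 0x06

[0] flags=1000 → (cmp)
[1] flags=1000 CC?T → r3=0x5e
[2] flags=1000 GT?F → skip
[3] flags=1000 LE?T → r3=0x06
[4] flags=1000 → (cmp)
[5] flags=1000 VS?F → skip
[6] flags=1000 PL?F → skip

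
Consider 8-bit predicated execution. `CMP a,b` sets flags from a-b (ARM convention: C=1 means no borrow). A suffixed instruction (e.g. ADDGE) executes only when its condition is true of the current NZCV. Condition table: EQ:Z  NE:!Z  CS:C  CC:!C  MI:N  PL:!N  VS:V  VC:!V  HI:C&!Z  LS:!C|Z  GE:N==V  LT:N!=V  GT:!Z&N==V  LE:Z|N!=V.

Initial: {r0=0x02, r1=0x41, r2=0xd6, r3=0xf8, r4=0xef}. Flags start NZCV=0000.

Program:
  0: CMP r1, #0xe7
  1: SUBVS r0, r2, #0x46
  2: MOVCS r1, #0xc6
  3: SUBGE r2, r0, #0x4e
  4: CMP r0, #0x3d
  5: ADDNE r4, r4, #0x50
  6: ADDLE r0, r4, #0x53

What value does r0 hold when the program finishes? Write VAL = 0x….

0: ✓ CMP  NZCV=0000
1: · SUBVS
2: · MOVCS
3: ✓ SUBGE  r2←0xb4
4: ✓ CMP  NZCV=1000
5: ✓ ADDNE  r4←0x3f
6: ✓ ADDLE  r0←0x92

VAL = 0x92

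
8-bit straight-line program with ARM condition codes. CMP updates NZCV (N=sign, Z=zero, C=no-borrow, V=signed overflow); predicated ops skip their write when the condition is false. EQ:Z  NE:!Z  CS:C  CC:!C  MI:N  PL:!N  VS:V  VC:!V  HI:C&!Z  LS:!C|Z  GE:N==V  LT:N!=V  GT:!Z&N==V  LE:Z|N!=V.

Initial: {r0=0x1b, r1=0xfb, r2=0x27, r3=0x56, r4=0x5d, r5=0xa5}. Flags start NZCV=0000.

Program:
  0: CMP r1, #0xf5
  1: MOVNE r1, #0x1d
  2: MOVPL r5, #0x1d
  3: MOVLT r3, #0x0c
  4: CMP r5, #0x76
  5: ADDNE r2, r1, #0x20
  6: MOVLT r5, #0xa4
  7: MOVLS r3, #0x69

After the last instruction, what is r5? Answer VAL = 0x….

VAL = 0xa4

0: ✓ CMP  NZCV=0010
1: ✓ MOVNE  r1←0x1d
2: ✓ MOVPL  r5←0x1d
3: · MOVLT
4: ✓ CMP  NZCV=1000
5: ✓ ADDNE  r2←0x3d
6: ✓ MOVLT  r5←0xa4
7: ✓ MOVLS  r3←0x69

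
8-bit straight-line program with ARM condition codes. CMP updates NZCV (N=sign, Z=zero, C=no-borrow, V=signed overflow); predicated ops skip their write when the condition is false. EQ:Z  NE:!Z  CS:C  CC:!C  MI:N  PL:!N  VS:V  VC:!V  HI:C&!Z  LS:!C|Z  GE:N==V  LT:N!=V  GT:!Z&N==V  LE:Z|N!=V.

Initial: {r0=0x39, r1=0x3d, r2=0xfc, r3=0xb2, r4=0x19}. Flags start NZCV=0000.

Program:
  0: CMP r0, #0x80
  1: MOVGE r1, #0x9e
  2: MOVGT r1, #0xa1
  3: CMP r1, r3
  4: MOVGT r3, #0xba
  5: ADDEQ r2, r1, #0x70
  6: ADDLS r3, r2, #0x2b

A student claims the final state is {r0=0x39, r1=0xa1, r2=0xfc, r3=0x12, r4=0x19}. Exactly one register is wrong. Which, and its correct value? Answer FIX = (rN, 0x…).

[0] flags=1001 → (cmp)
[1] flags=1001 GE?T → r1=0x9e
[2] flags=1001 GT?T → r1=0xa1
[3] flags=1000 → (cmp)
[4] flags=1000 GT?F → skip
[5] flags=1000 EQ?F → skip
[6] flags=1000 LS?T → r3=0x27

FIX = (r3, 0x27)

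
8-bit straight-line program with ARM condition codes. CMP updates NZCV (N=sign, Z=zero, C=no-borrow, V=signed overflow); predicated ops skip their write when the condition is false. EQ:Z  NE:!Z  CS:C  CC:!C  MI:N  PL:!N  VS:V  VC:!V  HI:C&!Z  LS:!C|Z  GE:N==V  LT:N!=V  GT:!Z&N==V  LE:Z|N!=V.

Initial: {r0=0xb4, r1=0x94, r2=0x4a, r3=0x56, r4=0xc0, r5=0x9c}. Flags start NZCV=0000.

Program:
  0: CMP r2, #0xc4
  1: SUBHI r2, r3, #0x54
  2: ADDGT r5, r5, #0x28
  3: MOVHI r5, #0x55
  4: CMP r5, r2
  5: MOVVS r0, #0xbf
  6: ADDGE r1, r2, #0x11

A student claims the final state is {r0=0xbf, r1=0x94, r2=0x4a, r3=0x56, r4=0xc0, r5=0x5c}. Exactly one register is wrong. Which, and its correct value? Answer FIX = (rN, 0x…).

FIX = (r5, 0xc4)

0: ✓ CMP  NZCV=1001
1: · SUBHI
2: ✓ ADDGT  r5←0xc4
3: · MOVHI
4: ✓ CMP  NZCV=0011
5: ✓ MOVVS  r0←0xbf
6: · ADDGE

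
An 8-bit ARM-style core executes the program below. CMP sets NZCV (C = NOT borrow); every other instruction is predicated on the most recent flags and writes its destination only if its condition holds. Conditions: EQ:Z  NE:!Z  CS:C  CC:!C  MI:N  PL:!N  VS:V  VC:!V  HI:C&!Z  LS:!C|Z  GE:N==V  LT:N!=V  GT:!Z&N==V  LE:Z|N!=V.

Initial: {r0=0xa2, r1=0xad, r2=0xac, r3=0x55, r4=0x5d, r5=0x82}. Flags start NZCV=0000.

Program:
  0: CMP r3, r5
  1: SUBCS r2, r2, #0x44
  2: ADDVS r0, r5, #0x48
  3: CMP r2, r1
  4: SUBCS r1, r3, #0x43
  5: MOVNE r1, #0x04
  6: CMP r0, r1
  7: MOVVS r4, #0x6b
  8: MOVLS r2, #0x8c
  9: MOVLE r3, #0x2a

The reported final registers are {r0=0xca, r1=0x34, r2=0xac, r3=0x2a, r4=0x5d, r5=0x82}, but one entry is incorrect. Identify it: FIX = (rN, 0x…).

[0] flags=1001 → (cmp)
[1] flags=1001 CS?F → skip
[2] flags=1001 VS?T → r0=0xca
[3] flags=1000 → (cmp)
[4] flags=1000 CS?F → skip
[5] flags=1000 NE?T → r1=0x04
[6] flags=1010 → (cmp)
[7] flags=1010 VS?F → skip
[8] flags=1010 LS?F → skip
[9] flags=1010 LE?T → r3=0x2a

FIX = (r1, 0x04)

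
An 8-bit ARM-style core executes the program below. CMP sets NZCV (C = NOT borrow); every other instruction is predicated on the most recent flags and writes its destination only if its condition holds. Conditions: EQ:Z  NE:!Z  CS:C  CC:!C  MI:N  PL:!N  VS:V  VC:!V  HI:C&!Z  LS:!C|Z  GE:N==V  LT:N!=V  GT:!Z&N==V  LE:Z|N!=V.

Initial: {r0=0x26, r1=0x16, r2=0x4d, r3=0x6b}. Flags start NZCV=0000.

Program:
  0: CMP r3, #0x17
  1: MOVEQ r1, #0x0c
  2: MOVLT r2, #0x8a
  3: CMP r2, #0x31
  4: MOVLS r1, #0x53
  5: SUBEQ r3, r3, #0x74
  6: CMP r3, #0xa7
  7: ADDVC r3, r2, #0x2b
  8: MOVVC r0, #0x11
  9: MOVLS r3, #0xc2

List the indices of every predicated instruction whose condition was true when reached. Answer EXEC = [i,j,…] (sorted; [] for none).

[0] flags=0010 → (cmp)
[1] flags=0010 EQ?F → skip
[2] flags=0010 LT?F → skip
[3] flags=0010 → (cmp)
[4] flags=0010 LS?F → skip
[5] flags=0010 EQ?F → skip
[6] flags=1001 → (cmp)
[7] flags=1001 VC?F → skip
[8] flags=1001 VC?F → skip
[9] flags=1001 LS?T → r3=0xc2

EXEC = [9]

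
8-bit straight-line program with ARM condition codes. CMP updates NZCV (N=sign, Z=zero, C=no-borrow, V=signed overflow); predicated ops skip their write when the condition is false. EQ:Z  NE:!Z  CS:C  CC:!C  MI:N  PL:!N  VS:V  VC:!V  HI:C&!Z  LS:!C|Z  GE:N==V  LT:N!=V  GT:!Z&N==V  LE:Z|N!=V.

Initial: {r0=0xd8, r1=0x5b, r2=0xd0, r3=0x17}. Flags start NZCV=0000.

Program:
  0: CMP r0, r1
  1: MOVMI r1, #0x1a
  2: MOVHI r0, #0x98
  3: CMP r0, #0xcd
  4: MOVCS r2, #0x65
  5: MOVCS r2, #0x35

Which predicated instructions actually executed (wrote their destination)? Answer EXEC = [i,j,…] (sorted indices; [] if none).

EXEC = [2]

[0] flags=0011 → (cmp)
[1] flags=0011 MI?F → skip
[2] flags=0011 HI?T → r0=0x98
[3] flags=1000 → (cmp)
[4] flags=1000 CS?F → skip
[5] flags=1000 CS?F → skip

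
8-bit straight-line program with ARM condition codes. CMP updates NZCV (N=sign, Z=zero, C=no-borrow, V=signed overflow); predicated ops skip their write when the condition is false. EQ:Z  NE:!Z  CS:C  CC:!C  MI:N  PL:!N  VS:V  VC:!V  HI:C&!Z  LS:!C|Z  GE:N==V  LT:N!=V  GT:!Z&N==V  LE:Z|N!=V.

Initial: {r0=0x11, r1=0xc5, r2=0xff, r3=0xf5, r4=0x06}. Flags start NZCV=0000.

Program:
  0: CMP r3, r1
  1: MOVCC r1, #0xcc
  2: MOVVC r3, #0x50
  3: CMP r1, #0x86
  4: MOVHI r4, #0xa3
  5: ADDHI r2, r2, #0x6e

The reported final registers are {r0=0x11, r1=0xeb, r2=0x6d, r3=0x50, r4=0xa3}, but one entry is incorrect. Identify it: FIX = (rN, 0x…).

[0] flags=0010 → (cmp)
[1] flags=0010 CC?F → skip
[2] flags=0010 VC?T → r3=0x50
[3] flags=0010 → (cmp)
[4] flags=0010 HI?T → r4=0xa3
[5] flags=0010 HI?T → r2=0x6d

FIX = (r1, 0xc5)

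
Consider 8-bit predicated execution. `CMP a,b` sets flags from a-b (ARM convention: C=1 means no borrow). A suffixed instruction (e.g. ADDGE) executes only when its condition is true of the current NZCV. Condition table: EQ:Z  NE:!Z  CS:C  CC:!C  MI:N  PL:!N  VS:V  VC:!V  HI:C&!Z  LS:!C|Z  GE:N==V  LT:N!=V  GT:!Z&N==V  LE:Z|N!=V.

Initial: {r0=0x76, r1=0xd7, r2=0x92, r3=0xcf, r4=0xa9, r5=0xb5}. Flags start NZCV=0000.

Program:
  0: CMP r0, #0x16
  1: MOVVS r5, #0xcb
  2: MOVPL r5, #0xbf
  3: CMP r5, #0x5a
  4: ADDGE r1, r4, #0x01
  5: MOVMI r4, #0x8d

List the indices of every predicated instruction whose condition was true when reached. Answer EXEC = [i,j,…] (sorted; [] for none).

EXEC = [2]

0: ✓ CMP  NZCV=0010
1: · MOVVS
2: ✓ MOVPL  r5←0xbf
3: ✓ CMP  NZCV=0011
4: · ADDGE
5: · MOVMI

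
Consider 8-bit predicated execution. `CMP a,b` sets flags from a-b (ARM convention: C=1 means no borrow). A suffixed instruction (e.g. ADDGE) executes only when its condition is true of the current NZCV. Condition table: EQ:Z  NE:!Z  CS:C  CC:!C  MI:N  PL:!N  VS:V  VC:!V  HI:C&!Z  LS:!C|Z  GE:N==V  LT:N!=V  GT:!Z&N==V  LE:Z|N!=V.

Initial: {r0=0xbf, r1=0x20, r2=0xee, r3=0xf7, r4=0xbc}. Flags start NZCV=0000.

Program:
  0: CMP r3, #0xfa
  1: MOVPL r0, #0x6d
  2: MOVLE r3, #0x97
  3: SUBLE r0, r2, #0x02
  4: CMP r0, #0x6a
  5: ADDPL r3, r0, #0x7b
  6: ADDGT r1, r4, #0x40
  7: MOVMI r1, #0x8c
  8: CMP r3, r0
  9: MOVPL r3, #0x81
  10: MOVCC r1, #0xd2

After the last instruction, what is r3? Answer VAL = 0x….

VAL = 0x97

[0] flags=1000 → (cmp)
[1] flags=1000 PL?F → skip
[2] flags=1000 LE?T → r3=0x97
[3] flags=1000 LE?T → r0=0xec
[4] flags=1010 → (cmp)
[5] flags=1010 PL?F → skip
[6] flags=1010 GT?F → skip
[7] flags=1010 MI?T → r1=0x8c
[8] flags=1000 → (cmp)
[9] flags=1000 PL?F → skip
[10] flags=1000 CC?T → r1=0xd2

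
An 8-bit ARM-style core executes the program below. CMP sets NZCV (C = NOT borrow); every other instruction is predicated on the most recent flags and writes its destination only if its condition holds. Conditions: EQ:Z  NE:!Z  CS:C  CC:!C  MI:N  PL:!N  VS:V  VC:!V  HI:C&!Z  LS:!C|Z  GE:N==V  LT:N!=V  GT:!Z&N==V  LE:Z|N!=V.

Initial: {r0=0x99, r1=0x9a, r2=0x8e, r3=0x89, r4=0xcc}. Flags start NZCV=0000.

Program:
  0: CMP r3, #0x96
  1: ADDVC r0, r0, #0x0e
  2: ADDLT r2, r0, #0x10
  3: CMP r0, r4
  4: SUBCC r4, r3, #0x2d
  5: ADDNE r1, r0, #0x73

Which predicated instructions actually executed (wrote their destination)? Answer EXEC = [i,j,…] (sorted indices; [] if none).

[0] flags=1000 → (cmp)
[1] flags=1000 VC?T → r0=0xa7
[2] flags=1000 LT?T → r2=0xb7
[3] flags=1000 → (cmp)
[4] flags=1000 CC?T → r4=0x5c
[5] flags=1000 NE?T → r1=0x1a

EXEC = [1,2,4,5]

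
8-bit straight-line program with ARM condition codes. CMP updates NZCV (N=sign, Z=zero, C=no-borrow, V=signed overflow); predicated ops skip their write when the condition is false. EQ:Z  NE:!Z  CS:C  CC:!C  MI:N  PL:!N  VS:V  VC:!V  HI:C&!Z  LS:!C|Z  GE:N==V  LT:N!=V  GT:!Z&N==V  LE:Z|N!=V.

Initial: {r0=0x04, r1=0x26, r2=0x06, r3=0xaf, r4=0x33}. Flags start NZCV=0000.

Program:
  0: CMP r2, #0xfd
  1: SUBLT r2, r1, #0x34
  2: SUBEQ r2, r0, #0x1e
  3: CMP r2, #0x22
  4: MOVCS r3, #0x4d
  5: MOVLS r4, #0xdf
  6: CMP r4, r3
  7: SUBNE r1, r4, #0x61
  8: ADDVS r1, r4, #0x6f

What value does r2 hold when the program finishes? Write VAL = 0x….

0: ✓ CMP  NZCV=0000
1: · SUBLT
2: · SUBEQ
3: ✓ CMP  NZCV=1000
4: · MOVCS
5: ✓ MOVLS  r4←0xdf
6: ✓ CMP  NZCV=0010
7: ✓ SUBNE  r1←0x7e
8: · ADDVS

VAL = 0x06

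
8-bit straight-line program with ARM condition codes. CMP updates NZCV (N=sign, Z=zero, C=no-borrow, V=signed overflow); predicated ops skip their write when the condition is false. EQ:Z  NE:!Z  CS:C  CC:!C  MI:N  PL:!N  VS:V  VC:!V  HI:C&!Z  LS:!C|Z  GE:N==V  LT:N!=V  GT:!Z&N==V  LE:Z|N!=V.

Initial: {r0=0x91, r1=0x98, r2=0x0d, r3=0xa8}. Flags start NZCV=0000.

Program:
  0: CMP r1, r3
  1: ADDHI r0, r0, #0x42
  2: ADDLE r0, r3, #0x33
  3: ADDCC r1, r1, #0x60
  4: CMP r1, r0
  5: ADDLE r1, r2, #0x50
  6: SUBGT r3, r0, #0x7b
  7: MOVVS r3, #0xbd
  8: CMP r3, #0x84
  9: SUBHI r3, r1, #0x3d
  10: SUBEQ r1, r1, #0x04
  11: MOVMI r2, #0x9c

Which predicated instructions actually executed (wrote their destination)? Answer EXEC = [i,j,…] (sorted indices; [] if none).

EXEC = [2,3,6,11]

0: ✓ CMP  NZCV=1000
1: · ADDHI
2: ✓ ADDLE  r0←0xdb
3: ✓ ADDCC  r1←0xf8
4: ✓ CMP  NZCV=0010
5: · ADDLE
6: ✓ SUBGT  r3←0x60
7: · MOVVS
8: ✓ CMP  NZCV=1001
9: · SUBHI
10: · SUBEQ
11: ✓ MOVMI  r2←0x9c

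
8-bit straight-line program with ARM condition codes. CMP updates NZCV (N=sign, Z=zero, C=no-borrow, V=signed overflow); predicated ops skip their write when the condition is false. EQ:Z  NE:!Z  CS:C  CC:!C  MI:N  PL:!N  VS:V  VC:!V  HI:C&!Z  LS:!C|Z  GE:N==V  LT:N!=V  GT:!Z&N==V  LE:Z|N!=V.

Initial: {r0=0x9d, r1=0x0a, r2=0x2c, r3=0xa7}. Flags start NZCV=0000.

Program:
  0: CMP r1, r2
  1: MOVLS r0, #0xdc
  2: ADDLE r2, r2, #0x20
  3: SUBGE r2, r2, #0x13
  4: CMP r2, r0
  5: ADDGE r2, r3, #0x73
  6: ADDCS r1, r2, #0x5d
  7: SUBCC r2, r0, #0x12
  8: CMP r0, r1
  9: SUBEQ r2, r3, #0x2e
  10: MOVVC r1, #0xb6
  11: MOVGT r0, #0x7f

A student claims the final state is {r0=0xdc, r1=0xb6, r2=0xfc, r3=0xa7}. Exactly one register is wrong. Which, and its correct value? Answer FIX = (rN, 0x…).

FIX = (r2, 0xca)

0: ✓ CMP  NZCV=1000
1: ✓ MOVLS  r0←0xdc
2: ✓ ADDLE  r2←0x4c
3: · SUBGE
4: ✓ CMP  NZCV=0000
5: ✓ ADDGE  r2←0x1a
6: · ADDCS
7: ✓ SUBCC  r2←0xca
8: ✓ CMP  NZCV=1010
9: · SUBEQ
10: ✓ MOVVC  r1←0xb6
11: · MOVGT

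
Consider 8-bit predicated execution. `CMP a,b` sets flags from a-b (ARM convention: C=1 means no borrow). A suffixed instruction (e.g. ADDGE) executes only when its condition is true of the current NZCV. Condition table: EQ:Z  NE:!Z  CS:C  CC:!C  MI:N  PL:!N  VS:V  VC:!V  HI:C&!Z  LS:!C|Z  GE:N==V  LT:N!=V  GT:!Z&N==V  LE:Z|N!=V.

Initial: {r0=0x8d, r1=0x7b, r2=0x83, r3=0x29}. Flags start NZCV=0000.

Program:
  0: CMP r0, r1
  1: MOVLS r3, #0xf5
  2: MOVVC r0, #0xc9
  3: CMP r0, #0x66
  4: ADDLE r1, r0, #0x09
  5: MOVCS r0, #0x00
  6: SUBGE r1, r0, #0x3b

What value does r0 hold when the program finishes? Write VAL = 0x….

VAL = 0x00

0: ✓ CMP  NZCV=0011
1: · MOVLS
2: · MOVVC
3: ✓ CMP  NZCV=0011
4: ✓ ADDLE  r1←0x96
5: ✓ MOVCS  r0←0x00
6: · SUBGE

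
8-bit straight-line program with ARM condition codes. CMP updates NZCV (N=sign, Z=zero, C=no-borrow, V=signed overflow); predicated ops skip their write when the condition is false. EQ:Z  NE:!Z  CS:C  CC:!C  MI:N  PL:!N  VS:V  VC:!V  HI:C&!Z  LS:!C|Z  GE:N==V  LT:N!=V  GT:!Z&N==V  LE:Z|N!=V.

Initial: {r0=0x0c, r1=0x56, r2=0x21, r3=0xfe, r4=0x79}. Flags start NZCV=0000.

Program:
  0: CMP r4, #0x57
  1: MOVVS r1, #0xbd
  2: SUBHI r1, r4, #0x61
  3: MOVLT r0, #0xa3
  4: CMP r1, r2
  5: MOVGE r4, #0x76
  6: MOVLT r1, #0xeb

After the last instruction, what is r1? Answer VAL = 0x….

VAL = 0xeb

[0] flags=0010 → (cmp)
[1] flags=0010 VS?F → skip
[2] flags=0010 HI?T → r1=0x18
[3] flags=0010 LT?F → skip
[4] flags=1000 → (cmp)
[5] flags=1000 GE?F → skip
[6] flags=1000 LT?T → r1=0xeb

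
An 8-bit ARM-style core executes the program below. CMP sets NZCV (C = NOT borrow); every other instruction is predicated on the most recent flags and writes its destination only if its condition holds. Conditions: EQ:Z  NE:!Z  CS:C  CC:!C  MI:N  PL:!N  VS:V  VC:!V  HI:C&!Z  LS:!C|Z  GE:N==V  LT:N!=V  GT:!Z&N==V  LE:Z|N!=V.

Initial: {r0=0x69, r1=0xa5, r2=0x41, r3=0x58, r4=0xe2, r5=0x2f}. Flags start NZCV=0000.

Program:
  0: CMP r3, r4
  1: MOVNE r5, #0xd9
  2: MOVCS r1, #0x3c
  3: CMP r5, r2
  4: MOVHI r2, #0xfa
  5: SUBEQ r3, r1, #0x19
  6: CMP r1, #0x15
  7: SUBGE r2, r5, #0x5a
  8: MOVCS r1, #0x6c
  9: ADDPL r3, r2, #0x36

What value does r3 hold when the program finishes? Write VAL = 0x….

[0] flags=0000 → (cmp)
[1] flags=0000 NE?T → r5=0xd9
[2] flags=0000 CS?F → skip
[3] flags=1010 → (cmp)
[4] flags=1010 HI?T → r2=0xfa
[5] flags=1010 EQ?F → skip
[6] flags=1010 → (cmp)
[7] flags=1010 GE?F → skip
[8] flags=1010 CS?T → r1=0x6c
[9] flags=1010 PL?F → skip

VAL = 0x58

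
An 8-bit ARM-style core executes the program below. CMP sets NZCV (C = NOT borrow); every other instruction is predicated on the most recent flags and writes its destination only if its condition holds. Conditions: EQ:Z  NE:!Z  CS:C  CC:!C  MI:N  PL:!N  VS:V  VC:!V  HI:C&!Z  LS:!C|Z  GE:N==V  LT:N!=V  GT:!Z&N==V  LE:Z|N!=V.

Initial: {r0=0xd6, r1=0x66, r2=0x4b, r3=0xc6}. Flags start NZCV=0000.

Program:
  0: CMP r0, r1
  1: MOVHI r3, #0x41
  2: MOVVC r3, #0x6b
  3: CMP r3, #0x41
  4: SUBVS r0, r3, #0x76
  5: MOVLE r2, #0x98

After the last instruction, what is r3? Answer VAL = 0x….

VAL = 0x41

[0] flags=0011 → (cmp)
[1] flags=0011 HI?T → r3=0x41
[2] flags=0011 VC?F → skip
[3] flags=0110 → (cmp)
[4] flags=0110 VS?F → skip
[5] flags=0110 LE?T → r2=0x98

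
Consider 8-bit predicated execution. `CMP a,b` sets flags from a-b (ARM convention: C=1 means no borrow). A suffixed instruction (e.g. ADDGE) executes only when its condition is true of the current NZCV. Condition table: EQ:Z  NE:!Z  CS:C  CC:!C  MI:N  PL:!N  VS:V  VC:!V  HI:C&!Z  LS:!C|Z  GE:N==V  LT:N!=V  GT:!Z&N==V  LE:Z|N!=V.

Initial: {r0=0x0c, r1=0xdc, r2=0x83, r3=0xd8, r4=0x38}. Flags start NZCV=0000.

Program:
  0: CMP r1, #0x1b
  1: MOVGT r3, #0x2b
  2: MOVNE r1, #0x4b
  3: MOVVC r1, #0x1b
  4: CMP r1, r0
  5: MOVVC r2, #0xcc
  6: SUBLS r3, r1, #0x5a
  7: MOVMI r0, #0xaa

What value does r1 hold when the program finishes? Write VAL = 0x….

0: ✓ CMP  NZCV=1010
1: · MOVGT
2: ✓ MOVNE  r1←0x4b
3: ✓ MOVVC  r1←0x1b
4: ✓ CMP  NZCV=0010
5: ✓ MOVVC  r2←0xcc
6: · SUBLS
7: · MOVMI

VAL = 0x1b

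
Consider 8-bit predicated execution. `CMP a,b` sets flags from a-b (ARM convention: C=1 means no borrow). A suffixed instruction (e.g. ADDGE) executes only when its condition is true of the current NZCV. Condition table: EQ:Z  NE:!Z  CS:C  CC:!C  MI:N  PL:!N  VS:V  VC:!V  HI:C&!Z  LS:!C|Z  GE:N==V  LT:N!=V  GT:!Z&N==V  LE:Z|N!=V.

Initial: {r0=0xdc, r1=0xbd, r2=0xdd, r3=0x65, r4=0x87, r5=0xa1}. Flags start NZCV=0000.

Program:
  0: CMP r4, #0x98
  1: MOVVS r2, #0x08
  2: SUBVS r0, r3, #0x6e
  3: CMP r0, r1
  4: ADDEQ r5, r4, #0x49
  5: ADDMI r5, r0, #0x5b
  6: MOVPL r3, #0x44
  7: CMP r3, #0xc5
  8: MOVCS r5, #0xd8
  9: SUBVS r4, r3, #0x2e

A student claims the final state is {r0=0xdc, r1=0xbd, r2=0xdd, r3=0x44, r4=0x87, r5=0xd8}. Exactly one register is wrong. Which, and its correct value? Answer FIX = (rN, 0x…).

FIX = (r5, 0xa1)

[0] flags=1000 → (cmp)
[1] flags=1000 VS?F → skip
[2] flags=1000 VS?F → skip
[3] flags=0010 → (cmp)
[4] flags=0010 EQ?F → skip
[5] flags=0010 MI?F → skip
[6] flags=0010 PL?T → r3=0x44
[7] flags=0000 → (cmp)
[8] flags=0000 CS?F → skip
[9] flags=0000 VS?F → skip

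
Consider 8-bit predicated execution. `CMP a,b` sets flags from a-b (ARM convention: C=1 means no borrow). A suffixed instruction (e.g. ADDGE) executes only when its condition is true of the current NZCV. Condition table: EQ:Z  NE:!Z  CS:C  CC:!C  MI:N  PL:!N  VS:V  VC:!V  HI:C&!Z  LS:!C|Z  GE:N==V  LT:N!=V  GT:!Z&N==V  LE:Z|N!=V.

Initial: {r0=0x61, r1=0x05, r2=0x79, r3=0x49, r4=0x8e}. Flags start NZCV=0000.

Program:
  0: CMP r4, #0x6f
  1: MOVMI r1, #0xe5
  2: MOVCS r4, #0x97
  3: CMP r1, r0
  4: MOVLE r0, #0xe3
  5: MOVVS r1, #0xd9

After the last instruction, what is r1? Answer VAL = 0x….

[0] flags=0011 → (cmp)
[1] flags=0011 MI?F → skip
[2] flags=0011 CS?T → r4=0x97
[3] flags=1000 → (cmp)
[4] flags=1000 LE?T → r0=0xe3
[5] flags=1000 VS?F → skip

VAL = 0x05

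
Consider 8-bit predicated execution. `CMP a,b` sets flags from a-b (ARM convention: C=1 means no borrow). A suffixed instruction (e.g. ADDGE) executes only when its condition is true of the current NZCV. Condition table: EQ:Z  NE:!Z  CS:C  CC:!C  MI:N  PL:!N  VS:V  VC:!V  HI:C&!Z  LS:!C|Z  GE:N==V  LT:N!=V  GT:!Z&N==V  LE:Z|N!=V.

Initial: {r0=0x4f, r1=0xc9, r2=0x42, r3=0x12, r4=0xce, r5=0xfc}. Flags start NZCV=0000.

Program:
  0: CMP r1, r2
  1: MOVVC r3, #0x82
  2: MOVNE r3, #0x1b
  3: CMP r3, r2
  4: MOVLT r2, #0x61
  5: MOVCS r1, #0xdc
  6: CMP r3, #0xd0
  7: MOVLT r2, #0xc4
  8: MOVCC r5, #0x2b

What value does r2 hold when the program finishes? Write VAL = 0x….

[0] flags=1010 → (cmp)
[1] flags=1010 VC?T → r3=0x82
[2] flags=1010 NE?T → r3=0x1b
[3] flags=1000 → (cmp)
[4] flags=1000 LT?T → r2=0x61
[5] flags=1000 CS?F → skip
[6] flags=0000 → (cmp)
[7] flags=0000 LT?F → skip
[8] flags=0000 CC?T → r5=0x2b

VAL = 0x61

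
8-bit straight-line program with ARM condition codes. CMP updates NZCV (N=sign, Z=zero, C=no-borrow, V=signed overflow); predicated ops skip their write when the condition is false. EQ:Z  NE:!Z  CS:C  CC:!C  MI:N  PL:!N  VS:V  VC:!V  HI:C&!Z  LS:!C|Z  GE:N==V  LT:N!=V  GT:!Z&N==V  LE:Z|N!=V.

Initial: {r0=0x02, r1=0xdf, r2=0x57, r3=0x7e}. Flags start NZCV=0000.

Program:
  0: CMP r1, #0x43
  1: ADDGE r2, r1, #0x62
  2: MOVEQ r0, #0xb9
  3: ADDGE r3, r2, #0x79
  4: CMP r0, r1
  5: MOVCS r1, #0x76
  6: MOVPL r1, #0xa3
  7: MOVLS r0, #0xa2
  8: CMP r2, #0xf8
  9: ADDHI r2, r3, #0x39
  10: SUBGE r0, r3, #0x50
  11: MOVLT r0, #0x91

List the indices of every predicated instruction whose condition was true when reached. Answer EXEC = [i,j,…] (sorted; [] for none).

0: ✓ CMP  NZCV=1010
1: · ADDGE
2: · MOVEQ
3: · ADDGE
4: ✓ CMP  NZCV=0000
5: · MOVCS
6: ✓ MOVPL  r1←0xa3
7: ✓ MOVLS  r0←0xa2
8: ✓ CMP  NZCV=0000
9: · ADDHI
10: ✓ SUBGE  r0←0x2e
11: · MOVLT

EXEC = [6,7,10]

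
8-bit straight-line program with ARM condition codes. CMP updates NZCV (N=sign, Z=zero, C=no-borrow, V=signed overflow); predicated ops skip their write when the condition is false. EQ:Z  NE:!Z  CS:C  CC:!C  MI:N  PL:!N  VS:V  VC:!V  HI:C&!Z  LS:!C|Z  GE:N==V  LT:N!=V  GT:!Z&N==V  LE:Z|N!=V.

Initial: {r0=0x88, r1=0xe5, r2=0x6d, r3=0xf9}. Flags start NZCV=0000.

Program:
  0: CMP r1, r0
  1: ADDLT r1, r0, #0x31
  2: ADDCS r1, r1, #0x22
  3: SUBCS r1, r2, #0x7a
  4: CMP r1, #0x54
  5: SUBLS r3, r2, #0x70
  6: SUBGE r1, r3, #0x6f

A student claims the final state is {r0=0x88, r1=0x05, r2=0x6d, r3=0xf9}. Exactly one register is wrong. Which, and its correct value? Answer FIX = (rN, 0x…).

[0] flags=0010 → (cmp)
[1] flags=0010 LT?F → skip
[2] flags=0010 CS?T → r1=0x07
[3] flags=0010 CS?T → r1=0xf3
[4] flags=1010 → (cmp)
[5] flags=1010 LS?F → skip
[6] flags=1010 GE?F → skip

FIX = (r1, 0xf3)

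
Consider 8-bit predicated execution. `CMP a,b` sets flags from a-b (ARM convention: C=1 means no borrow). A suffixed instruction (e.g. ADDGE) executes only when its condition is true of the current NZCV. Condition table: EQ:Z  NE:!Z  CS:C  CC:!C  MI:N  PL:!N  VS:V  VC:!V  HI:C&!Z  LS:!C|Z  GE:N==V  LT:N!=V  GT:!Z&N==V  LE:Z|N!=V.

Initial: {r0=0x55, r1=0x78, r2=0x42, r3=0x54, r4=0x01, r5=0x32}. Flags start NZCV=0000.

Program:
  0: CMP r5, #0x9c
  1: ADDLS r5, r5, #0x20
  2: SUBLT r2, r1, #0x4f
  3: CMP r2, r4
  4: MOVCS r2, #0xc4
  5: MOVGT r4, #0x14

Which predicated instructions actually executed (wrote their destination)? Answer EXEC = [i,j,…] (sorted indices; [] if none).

0: ✓ CMP  NZCV=1001
1: ✓ ADDLS  r5←0x52
2: · SUBLT
3: ✓ CMP  NZCV=0010
4: ✓ MOVCS  r2←0xc4
5: ✓ MOVGT  r4←0x14

EXEC = [1,4,5]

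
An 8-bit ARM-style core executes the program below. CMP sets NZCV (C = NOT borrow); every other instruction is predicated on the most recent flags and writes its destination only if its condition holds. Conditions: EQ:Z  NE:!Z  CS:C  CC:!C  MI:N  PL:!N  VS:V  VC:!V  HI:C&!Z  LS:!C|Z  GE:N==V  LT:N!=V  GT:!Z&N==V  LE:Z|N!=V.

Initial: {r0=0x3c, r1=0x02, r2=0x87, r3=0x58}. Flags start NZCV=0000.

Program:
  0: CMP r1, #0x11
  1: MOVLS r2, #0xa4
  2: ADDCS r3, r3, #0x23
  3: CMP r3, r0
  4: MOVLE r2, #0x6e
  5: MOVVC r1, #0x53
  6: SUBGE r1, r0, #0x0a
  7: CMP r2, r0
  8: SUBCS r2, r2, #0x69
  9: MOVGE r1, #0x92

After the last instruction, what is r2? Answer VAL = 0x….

[0] flags=1000 → (cmp)
[1] flags=1000 LS?T → r2=0xa4
[2] flags=1000 CS?F → skip
[3] flags=0010 → (cmp)
[4] flags=0010 LE?F → skip
[5] flags=0010 VC?T → r1=0x53
[6] flags=0010 GE?T → r1=0x32
[7] flags=0011 → (cmp)
[8] flags=0011 CS?T → r2=0x3b
[9] flags=0011 GE?F → skip

VAL = 0x3b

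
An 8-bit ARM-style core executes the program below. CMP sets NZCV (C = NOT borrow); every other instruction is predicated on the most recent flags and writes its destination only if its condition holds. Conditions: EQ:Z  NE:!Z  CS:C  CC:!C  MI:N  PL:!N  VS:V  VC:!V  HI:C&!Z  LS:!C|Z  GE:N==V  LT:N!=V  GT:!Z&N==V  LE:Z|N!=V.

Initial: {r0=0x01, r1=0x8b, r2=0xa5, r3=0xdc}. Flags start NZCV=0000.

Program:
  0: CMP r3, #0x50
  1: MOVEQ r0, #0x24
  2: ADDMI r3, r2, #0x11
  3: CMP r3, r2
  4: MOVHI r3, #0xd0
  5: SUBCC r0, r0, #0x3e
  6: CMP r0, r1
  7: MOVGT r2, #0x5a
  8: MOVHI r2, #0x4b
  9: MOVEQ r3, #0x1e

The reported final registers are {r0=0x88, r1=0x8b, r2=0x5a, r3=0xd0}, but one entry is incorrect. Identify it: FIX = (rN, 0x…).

FIX = (r0, 0x01)

[0] flags=1010 → (cmp)
[1] flags=1010 EQ?F → skip
[2] flags=1010 MI?T → r3=0xb6
[3] flags=0010 → (cmp)
[4] flags=0010 HI?T → r3=0xd0
[5] flags=0010 CC?F → skip
[6] flags=0000 → (cmp)
[7] flags=0000 GT?T → r2=0x5a
[8] flags=0000 HI?F → skip
[9] flags=0000 EQ?F → skip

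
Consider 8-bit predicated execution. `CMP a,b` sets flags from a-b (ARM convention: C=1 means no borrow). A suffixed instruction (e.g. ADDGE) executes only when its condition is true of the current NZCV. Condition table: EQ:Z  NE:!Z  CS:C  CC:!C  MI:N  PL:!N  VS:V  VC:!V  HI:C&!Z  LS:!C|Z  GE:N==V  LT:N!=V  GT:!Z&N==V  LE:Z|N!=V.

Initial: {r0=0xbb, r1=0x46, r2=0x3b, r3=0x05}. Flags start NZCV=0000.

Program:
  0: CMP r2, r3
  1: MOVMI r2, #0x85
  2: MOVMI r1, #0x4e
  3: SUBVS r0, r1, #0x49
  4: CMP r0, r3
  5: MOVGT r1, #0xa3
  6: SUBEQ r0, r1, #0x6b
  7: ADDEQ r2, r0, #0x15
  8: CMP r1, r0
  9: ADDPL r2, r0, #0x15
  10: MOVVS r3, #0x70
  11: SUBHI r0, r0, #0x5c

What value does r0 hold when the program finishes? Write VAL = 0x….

0: ✓ CMP  NZCV=0010
1: · MOVMI
2: · MOVMI
3: · SUBVS
4: ✓ CMP  NZCV=1010
5: · MOVGT
6: · SUBEQ
7: · ADDEQ
8: ✓ CMP  NZCV=1001
9: · ADDPL
10: ✓ MOVVS  r3←0x70
11: · SUBHI

VAL = 0xbb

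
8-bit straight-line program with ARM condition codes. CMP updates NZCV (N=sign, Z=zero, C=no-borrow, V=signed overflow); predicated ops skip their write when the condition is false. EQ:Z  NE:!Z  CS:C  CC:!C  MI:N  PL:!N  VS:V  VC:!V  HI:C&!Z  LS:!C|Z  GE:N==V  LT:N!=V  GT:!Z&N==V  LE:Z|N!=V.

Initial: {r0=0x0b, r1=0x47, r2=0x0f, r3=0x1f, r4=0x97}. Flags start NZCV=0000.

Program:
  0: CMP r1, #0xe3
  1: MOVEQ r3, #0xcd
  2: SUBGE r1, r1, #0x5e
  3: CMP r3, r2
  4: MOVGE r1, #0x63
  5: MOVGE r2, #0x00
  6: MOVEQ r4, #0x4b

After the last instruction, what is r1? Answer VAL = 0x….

VAL = 0x63

[0] flags=0000 → (cmp)
[1] flags=0000 EQ?F → skip
[2] flags=0000 GE?T → r1=0xe9
[3] flags=0010 → (cmp)
[4] flags=0010 GE?T → r1=0x63
[5] flags=0010 GE?T → r2=0x00
[6] flags=0010 EQ?F → skip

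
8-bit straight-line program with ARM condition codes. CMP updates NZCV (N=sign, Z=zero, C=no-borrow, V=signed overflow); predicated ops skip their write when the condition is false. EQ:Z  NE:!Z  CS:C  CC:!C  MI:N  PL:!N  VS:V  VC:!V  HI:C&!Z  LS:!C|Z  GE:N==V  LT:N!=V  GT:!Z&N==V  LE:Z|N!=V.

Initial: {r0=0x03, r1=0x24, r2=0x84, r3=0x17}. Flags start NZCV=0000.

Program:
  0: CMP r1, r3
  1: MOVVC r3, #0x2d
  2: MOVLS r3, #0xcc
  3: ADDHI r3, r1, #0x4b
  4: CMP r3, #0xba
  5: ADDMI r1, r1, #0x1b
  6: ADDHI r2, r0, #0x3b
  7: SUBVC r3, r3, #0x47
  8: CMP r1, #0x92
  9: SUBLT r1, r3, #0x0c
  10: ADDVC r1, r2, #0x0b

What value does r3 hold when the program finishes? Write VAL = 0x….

VAL = 0x6f

0: ✓ CMP  NZCV=0010
1: ✓ MOVVC  r3←0x2d
2: · MOVLS
3: ✓ ADDHI  r3←0x6f
4: ✓ CMP  NZCV=1001
5: ✓ ADDMI  r1←0x3f
6: · ADDHI
7: · SUBVC
8: ✓ CMP  NZCV=1001
9: · SUBLT
10: · ADDVC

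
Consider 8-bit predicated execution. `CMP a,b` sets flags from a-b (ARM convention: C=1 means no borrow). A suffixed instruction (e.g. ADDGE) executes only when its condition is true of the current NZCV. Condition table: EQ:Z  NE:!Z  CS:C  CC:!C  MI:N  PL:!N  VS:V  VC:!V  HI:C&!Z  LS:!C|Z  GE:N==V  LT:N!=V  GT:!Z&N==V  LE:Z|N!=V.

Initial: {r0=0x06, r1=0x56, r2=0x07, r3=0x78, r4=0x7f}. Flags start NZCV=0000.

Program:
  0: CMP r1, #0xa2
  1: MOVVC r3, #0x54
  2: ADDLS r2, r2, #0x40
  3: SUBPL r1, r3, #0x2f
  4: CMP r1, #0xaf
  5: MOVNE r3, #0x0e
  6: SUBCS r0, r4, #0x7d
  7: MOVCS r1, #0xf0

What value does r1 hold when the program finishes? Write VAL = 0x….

[0] flags=1001 → (cmp)
[1] flags=1001 VC?F → skip
[2] flags=1001 LS?T → r2=0x47
[3] flags=1001 PL?F → skip
[4] flags=1001 → (cmp)
[5] flags=1001 NE?T → r3=0x0e
[6] flags=1001 CS?F → skip
[7] flags=1001 CS?F → skip

VAL = 0x56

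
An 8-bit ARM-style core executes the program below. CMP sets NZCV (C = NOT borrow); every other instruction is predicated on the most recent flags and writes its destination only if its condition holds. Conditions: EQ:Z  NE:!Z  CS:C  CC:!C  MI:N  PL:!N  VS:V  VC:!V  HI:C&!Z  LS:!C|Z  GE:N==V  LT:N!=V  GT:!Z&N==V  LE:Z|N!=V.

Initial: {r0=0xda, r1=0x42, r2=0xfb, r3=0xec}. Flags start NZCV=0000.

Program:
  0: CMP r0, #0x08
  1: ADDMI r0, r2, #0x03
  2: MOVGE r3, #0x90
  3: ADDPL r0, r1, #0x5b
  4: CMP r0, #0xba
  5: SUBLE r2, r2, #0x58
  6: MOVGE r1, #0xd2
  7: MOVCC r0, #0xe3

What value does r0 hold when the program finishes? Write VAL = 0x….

0: ✓ CMP  NZCV=1010
1: ✓ ADDMI  r0←0xfe
2: · MOVGE
3: · ADDPL
4: ✓ CMP  NZCV=0010
5: · SUBLE
6: ✓ MOVGE  r1←0xd2
7: · MOVCC

VAL = 0xfe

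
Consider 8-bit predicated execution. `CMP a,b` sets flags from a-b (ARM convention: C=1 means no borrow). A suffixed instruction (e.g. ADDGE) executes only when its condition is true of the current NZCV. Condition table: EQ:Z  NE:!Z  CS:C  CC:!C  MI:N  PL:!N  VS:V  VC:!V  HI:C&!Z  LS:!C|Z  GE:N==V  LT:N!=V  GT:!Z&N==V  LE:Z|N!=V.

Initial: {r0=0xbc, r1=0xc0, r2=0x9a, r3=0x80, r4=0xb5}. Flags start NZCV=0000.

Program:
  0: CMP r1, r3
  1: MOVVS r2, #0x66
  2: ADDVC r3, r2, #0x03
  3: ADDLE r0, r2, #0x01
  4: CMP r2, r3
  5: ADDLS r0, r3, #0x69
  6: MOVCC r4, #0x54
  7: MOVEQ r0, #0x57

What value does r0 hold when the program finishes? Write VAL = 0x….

VAL = 0x06

[0] flags=0010 → (cmp)
[1] flags=0010 VS?F → skip
[2] flags=0010 VC?T → r3=0x9d
[3] flags=0010 LE?F → skip
[4] flags=1000 → (cmp)
[5] flags=1000 LS?T → r0=0x06
[6] flags=1000 CC?T → r4=0x54
[7] flags=1000 EQ?F → skip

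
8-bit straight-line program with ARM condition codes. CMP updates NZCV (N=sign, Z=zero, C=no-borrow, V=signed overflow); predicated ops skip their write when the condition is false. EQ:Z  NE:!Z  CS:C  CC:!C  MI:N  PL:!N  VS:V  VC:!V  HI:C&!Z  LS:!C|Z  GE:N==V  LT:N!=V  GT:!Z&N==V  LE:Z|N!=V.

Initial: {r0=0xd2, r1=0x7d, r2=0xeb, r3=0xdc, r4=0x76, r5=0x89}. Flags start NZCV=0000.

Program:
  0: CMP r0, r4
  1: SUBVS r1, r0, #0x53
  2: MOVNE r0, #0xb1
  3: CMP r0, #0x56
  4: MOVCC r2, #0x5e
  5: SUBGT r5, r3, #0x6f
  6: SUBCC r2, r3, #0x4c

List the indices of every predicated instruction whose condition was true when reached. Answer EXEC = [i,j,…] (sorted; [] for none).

[0] flags=0011 → (cmp)
[1] flags=0011 VS?T → r1=0x7f
[2] flags=0011 NE?T → r0=0xb1
[3] flags=0011 → (cmp)
[4] flags=0011 CC?F → skip
[5] flags=0011 GT?F → skip
[6] flags=0011 CC?F → skip

EXEC = [1,2]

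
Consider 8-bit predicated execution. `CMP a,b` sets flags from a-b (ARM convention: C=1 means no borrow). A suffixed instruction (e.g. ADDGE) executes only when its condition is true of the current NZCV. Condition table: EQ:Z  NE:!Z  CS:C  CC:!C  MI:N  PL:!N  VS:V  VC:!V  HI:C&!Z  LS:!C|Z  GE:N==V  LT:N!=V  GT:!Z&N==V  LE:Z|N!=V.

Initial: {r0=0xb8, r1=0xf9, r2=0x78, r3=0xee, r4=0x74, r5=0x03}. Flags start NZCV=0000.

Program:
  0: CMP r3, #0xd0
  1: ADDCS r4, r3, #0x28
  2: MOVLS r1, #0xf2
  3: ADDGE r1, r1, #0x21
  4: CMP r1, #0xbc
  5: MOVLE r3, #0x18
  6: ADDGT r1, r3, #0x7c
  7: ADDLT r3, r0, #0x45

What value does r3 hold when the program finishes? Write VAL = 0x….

VAL = 0xee

[0] flags=0010 → (cmp)
[1] flags=0010 CS?T → r4=0x16
[2] flags=0010 LS?F → skip
[3] flags=0010 GE?T → r1=0x1a
[4] flags=0000 → (cmp)
[5] flags=0000 LE?F → skip
[6] flags=0000 GT?T → r1=0x6a
[7] flags=0000 LT?F → skip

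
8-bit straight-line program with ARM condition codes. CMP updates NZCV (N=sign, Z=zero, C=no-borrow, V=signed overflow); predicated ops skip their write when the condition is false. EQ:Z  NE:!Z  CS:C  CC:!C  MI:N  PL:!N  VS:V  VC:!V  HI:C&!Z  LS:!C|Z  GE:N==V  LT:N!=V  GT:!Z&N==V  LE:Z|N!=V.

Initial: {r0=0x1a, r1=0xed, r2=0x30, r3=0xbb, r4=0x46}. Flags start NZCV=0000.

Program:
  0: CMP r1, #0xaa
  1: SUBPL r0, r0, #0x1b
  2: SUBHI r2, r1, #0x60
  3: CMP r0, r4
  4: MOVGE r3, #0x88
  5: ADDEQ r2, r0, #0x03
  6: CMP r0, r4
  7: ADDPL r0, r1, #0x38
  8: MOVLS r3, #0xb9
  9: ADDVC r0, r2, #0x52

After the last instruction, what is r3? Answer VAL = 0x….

[0] flags=0010 → (cmp)
[1] flags=0010 PL?T → r0=0xff
[2] flags=0010 HI?T → r2=0x8d
[3] flags=1010 → (cmp)
[4] flags=1010 GE?F → skip
[5] flags=1010 EQ?F → skip
[6] flags=1010 → (cmp)
[7] flags=1010 PL?F → skip
[8] flags=1010 LS?F → skip
[9] flags=1010 VC?T → r0=0xdf

VAL = 0xbb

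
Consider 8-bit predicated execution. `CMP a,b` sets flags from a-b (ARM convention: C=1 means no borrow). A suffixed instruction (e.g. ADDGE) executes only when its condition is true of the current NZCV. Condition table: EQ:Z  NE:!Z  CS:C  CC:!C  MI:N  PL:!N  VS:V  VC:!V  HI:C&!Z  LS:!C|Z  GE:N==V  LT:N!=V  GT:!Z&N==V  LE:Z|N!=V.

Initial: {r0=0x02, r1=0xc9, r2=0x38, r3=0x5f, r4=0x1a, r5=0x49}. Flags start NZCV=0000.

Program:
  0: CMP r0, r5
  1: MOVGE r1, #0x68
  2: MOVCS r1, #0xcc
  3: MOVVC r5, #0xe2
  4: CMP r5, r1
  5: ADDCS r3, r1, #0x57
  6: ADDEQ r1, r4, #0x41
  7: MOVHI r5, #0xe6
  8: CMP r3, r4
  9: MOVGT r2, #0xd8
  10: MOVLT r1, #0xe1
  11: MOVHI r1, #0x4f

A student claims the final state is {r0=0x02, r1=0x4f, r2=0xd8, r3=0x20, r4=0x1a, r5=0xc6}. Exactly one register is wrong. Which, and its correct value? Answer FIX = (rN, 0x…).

FIX = (r5, 0xe6)

[0] flags=1000 → (cmp)
[1] flags=1000 GE?F → skip
[2] flags=1000 CS?F → skip
[3] flags=1000 VC?T → r5=0xe2
[4] flags=0010 → (cmp)
[5] flags=0010 CS?T → r3=0x20
[6] flags=0010 EQ?F → skip
[7] flags=0010 HI?T → r5=0xe6
[8] flags=0010 → (cmp)
[9] flags=0010 GT?T → r2=0xd8
[10] flags=0010 LT?F → skip
[11] flags=0010 HI?T → r1=0x4f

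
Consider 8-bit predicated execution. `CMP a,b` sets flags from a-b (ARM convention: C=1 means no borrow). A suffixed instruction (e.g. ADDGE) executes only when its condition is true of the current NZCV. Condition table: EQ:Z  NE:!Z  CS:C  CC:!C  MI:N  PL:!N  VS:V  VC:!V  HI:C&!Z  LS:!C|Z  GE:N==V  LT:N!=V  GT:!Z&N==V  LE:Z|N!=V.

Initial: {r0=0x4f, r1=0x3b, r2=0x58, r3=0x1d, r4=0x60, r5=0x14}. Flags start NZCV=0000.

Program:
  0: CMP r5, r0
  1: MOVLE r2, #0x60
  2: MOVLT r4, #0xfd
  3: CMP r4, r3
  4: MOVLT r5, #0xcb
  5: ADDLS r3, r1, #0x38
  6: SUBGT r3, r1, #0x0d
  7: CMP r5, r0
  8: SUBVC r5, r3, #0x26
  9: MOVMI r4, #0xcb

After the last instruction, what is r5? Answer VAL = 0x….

0: ✓ CMP  NZCV=1000
1: ✓ MOVLE  r2←0x60
2: ✓ MOVLT  r4←0xfd
3: ✓ CMP  NZCV=1010
4: ✓ MOVLT  r5←0xcb
5: · ADDLS
6: · SUBGT
7: ✓ CMP  NZCV=0011
8: · SUBVC
9: · MOVMI

VAL = 0xcb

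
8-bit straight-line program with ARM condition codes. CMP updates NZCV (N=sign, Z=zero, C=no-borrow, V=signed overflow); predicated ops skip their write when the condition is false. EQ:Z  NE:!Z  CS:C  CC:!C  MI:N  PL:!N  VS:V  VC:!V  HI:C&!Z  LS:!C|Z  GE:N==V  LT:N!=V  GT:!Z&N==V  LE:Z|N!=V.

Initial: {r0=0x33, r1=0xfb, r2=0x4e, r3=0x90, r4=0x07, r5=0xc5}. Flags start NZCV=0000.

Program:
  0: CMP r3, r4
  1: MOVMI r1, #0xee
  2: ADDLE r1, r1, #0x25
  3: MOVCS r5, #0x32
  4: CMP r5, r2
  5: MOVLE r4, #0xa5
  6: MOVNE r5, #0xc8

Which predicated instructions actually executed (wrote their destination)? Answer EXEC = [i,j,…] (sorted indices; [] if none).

EXEC = [1,2,3,5,6]

0: ✓ CMP  NZCV=1010
1: ✓ MOVMI  r1←0xee
2: ✓ ADDLE  r1←0x13
3: ✓ MOVCS  r5←0x32
4: ✓ CMP  NZCV=1000
5: ✓ MOVLE  r4←0xa5
6: ✓ MOVNE  r5←0xc8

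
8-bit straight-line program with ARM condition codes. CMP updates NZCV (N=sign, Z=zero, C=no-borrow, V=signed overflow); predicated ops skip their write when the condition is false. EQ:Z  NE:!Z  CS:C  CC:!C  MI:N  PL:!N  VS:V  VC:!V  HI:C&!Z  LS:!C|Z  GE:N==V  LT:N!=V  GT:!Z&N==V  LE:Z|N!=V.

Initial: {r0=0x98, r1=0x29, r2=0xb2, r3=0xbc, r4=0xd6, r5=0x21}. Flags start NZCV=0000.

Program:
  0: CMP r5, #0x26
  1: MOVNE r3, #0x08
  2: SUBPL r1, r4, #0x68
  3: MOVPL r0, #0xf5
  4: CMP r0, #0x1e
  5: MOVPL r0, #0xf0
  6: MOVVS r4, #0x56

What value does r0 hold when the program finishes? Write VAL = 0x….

VAL = 0xf0

0: ✓ CMP  NZCV=1000
1: ✓ MOVNE  r3←0x08
2: · SUBPL
3: · MOVPL
4: ✓ CMP  NZCV=0011
5: ✓ MOVPL  r0←0xf0
6: ✓ MOVVS  r4←0x56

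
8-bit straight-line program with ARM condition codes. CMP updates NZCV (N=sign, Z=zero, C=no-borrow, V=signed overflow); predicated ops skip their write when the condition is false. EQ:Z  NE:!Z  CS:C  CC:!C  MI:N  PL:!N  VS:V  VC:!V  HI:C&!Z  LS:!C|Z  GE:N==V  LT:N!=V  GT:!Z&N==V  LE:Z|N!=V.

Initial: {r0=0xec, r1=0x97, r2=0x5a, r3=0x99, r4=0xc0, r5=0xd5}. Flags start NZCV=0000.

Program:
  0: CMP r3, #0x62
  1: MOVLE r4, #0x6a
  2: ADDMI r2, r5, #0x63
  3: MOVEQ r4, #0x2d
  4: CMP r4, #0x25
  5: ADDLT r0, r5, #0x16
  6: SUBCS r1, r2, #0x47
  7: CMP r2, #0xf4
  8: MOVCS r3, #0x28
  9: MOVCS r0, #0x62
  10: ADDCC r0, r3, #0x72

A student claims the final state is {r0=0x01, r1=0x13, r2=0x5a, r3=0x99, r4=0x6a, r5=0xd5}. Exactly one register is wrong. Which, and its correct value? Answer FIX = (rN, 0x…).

FIX = (r0, 0x0b)

[0] flags=0011 → (cmp)
[1] flags=0011 LE?T → r4=0x6a
[2] flags=0011 MI?F → skip
[3] flags=0011 EQ?F → skip
[4] flags=0010 → (cmp)
[5] flags=0010 LT?F → skip
[6] flags=0010 CS?T → r1=0x13
[7] flags=0000 → (cmp)
[8] flags=0000 CS?F → skip
[9] flags=0000 CS?F → skip
[10] flags=0000 CC?T → r0=0x0b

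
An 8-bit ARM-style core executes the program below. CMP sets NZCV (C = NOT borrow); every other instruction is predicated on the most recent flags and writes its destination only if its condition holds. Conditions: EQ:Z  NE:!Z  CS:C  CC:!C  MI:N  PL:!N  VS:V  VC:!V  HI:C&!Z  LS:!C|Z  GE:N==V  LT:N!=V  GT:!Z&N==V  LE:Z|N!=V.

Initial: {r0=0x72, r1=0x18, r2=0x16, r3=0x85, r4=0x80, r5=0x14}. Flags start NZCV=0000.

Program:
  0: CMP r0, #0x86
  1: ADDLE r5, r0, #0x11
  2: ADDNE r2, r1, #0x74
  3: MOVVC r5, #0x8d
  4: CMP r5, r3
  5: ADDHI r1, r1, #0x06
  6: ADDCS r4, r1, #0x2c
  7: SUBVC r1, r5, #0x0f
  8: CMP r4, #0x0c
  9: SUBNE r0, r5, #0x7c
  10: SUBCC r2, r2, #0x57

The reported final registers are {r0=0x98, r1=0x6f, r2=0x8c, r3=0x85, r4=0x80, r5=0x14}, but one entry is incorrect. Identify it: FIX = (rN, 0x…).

0: ✓ CMP  NZCV=1001
1: · ADDLE
2: ✓ ADDNE  r2←0x8c
3: · MOVVC
4: ✓ CMP  NZCV=1001
5: · ADDHI
6: · ADDCS
7: · SUBVC
8: ✓ CMP  NZCV=0011
9: ✓ SUBNE  r0←0x98
10: · SUBCC

FIX = (r1, 0x18)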